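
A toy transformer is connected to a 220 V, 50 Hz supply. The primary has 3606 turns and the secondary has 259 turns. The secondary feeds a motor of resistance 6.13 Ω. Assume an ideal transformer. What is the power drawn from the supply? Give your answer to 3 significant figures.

P ≈ 40.7 W

V_s = V_p × N_s/N_p = 220 × 259/3606 = 15.801 V.
I_s = V_s/R = 15.801/6.13 = 2.5777 A.
I_p = I_s × N_s/N_p = 2.5777 × 259/3606 = 0.18514 A.
P = V_p I_p = 220 × 0.18514 = 40.7 W.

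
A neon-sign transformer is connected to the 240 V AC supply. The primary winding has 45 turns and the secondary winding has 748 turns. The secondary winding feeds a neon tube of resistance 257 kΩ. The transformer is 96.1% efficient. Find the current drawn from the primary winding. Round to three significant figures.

V_s = 240 × 748/45 = 3989.3 V.
I_s = V_s/R = 3989.3/257000 = 0.015523 A.
P_out = V_s I_s = 3989.3 × 0.015523 = 61.925 W.
P_in = P_out/η = 61.925/0.961 = 64.438 W.
I_p = P_in/V_p = 64.438/240 = 0.268 A.

I_p ≈ 0.268 A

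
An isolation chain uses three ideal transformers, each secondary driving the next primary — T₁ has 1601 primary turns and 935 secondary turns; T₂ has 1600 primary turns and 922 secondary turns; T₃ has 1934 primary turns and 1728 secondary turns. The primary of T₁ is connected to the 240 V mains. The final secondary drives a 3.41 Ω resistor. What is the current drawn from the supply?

I_supply ≈ 6.36 A

After T₁: V = 240.00 × 935/1601 = 140.16 V.
After T₂: V = 140.16 × 922/1600 = 80.769 V.
After T₃: V = 80.769 × 1728/1934 = 72.166 V.
I_load = 72.166/3.41 = 21.163 A, so P_out = 72.166 × 21.163 = 1527.2 W.
All ideal ⇒ P_in = P_out, so I_supply = 1527.2/240 = 6.36 A.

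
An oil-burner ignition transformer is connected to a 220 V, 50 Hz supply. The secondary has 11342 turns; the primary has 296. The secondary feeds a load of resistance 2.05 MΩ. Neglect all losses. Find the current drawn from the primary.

I_p ≈ 0.158 A

V_s = V_p × N_s/N_p = 220 × 11342/296 = 8429.9 V.
I_s = V_s/R = 8429.9/(2.05×10^6) = 0.0041121 A.
For an ideal transformer I_p N_p = I_s N_s, so I_p = 0.0041121 × 11342/296 = 0.158 A.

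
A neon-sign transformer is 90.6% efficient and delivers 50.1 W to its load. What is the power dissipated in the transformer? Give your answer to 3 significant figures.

P_loss ≈ 5.20 W

P_in = P_out/η = 50.1/0.906 = 55.2980 W.
P_loss = P_in − P_out = 55.2980 − 50.1 = 5.20 W.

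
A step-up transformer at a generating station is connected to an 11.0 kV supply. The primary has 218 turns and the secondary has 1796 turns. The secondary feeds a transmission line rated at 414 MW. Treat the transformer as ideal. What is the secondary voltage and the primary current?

V_s ≈ 90600 V, I_p ≈ 37600 A

V_s = V_p × N_s/N_p = 11000 × 1796/218 = 90624 V.
I_s = P/V_s = 4.14×10^8/90624 = 4568.3 A.
I_p = I_s × N_s/N_p = 4568.3 × 1796/218 = 37600 A.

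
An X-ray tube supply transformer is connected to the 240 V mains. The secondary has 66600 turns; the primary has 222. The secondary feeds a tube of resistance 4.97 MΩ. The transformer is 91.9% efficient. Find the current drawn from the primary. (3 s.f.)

V_s = 240 × 66600/222 = 72000 V.
I_s = V_s/R = 72000/(4.97×10^6) = 0.014487 A.
P_out = V_s I_s = 72000 × 0.014487 = 1043.1 W.
P_in = P_out/η = 1043.1/0.919 = 1135.0 W.
I_p = P_in/V_p = 1135.0/240 = 4.73 A.

I_p ≈ 4.73 A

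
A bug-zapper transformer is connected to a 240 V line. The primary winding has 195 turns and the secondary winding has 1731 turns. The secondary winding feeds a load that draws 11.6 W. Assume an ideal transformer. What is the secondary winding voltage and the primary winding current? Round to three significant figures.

V_s = V_p × N_s/N_p = 240 × 1731/195 = 2130.5 V.
I_s = P/V_s = 11.6/2130.5 = 0.0054448 A.
I_p = I_s × N_s/N_p = 0.0054448 × 1731/195 = 0.0483 A.

V_s ≈ 2130 V, I_p ≈ 0.0483 A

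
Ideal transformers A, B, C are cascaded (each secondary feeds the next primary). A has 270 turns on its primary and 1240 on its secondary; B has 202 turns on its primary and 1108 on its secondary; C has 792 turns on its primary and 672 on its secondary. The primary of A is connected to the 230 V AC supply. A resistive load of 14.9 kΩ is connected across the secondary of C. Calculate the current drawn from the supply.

After A: V = 230.00 × 1240/270 = 1056.3 V.
After B: V = 1056.3 × 1108/202 = 5793.9 V.
After C: V = 5793.9 × 672/792 = 4916.1 V.
I_load = 4916.1/14900 = 0.32994 A, so P_out = 4916.1 × 0.32994 = 1622.0 W.
All ideal ⇒ P_in = P_out, so I_supply = 1622.0/230 = 7.05 A.

I_supply ≈ 7.05 A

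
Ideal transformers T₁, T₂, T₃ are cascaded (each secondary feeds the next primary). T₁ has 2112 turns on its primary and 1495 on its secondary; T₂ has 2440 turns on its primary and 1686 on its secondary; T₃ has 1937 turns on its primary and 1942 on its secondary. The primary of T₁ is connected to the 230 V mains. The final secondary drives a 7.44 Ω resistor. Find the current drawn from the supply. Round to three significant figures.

Secondary of T₁: V = 230.00 × 1495/2112 = 162.81 V.
Secondary of T₂: V = 162.81 × 1686/2440 = 112.50 V.
Secondary of T₃: V = 112.50 × 1942/1937 = 112.79 V.
I_load = 112.79/7.44 = 15.160 A, so P_out = 112.79 × 15.160 = 1709.8 W.
All ideal ⇒ P_in = P_out, so I_supply = 1709.8/230 = 7.43 A.

I_supply ≈ 7.43 A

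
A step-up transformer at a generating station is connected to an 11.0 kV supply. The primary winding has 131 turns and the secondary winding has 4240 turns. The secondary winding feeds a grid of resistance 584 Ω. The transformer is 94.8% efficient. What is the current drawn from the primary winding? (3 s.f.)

I_p ≈ 20800 A

V_s = 11000 × 4240/131 = 356030 V.
I_s = V_s/R = 356030/584 = 609.64 A.
P_out = V_s I_s = 356030 × 609.64 = 2.1705×10^8 W.
P_in = P_out/η = 2.1705×10^8/0.948 = 2.2896×10^8 W.
I_p = P_in/V_p = 2.2896×10^8/11000 = 20800 A.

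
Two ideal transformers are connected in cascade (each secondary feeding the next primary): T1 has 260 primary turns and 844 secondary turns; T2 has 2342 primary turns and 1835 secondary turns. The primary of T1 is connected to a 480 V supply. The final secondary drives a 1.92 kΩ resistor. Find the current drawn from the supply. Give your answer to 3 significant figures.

Secondary of T1: V = 480.00 × 844/260 = 1558.2 V.
Secondary of T2: V = 1558.2 × 1835/2342 = 1220.8 V.
I_load = 1220.8/1920 = 0.63586 A, so P_out = 1220.8 × 0.63586 = 776.28 W.
All ideal ⇒ P_in = P_out, so I_supply = 776.28/480 = 1.62 A.

I_supply ≈ 1.62 A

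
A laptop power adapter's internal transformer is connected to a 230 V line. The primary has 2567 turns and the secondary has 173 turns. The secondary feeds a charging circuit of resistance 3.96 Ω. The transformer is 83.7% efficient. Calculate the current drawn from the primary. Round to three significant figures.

V_s = 230 × 173/2567 = 15.501 V.
I_s = V_s/R = 15.501/3.96 = 3.9143 A.
P_out = V_s I_s = 15.501 × 3.9143 = 60.674 W.
P_in = P_out/η = 60.674/0.837 = 72.490 W.
I_p = P_in/V_p = 72.490/230 = 0.315 A.

I_p ≈ 0.315 A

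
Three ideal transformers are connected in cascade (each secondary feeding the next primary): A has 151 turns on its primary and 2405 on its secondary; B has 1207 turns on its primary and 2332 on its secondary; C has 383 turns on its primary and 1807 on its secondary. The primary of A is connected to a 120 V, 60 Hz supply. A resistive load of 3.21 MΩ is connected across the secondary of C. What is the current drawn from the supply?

Secondary of A: V = 120.00 × 2405/151 = 1911.3 V.
Secondary of B: V = 1911.3 × 2332/1207 = 3692.7 V.
Secondary of C: V = 3692.7 × 1807/383 = 17422 V.
I_load = 17422/(3.21×10^6) = 0.0054274 A, so P_out = 17422 × 0.0054274 = 94.557 W.
All ideal ⇒ P_in = P_out, so I_supply = 94.557/120 = 0.788 A.

I_supply ≈ 0.788 A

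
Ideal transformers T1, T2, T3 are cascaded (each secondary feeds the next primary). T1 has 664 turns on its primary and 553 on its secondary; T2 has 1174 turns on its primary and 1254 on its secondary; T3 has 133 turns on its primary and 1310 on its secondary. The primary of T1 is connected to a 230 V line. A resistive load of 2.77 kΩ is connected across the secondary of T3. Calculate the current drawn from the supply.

I_supply ≈ 6.37 A

Secondary of T1: V = 230.00 × 553/664 = 191.55 V.
Secondary of T2: V = 191.55 × 1254/1174 = 204.60 V.
Secondary of T3: V = 204.60 × 1310/133 = 2015.3 V.
I_load = 2015.3/2770 = 0.72754 A, so P_out = 2015.3 × 0.72754 = 1466.2 W.
All ideal ⇒ P_in = P_out, so I_supply = 1466.2/230 = 6.37 A.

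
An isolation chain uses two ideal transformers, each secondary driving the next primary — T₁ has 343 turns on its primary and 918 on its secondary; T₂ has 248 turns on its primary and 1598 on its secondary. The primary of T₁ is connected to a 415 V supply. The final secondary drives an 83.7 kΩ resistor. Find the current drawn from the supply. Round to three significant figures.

I_supply ≈ 1.47 A

Secondary of T₁: V = 415.00 × 918/343 = 1110.7 V.
Secondary of T₂: V = 1110.7 × 1598/248 = 7156.8 V.
I_load = 7156.8/83700 = 0.085506 A, so P_out = 7156.8 × 0.085506 = 611.95 W.
All ideal ⇒ P_in = P_out, so I_supply = 611.95/415 = 1.47 A.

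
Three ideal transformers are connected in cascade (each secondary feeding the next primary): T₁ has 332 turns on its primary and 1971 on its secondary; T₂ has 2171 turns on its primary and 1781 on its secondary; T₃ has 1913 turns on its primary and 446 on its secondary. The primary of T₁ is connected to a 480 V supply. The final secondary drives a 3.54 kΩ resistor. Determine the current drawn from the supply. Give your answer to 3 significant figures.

After T₁: V = 480.00 × 1971/332 = 2849.6 V.
After T₂: V = 2849.6 × 1781/2171 = 2337.7 V.
After T₃: V = 2337.7 × 446/1913 = 545.02 V.
I_load = 545.02/3540 = 0.15396 A, so P_out = 545.02 × 0.15396 = 83.912 W.
All ideal ⇒ P_in = P_out, so I_supply = 83.912/480 = 0.175 A.

I_supply ≈ 0.175 A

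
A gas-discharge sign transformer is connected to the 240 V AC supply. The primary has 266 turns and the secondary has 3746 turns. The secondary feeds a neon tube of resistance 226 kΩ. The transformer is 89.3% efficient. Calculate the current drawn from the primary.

I_p ≈ 0.236 A

V_s = 240 × 3746/266 = 3379.8 V.
I_s = V_s/R = 3379.8/226000 = 0.014955 A.
P_out = V_s I_s = 3379.8 × 0.014955 = 50.546 W.
P_in = P_out/η = 50.546/0.893 = 56.602 W.
I_p = P_in/V_p = 56.602/240 = 0.236 A.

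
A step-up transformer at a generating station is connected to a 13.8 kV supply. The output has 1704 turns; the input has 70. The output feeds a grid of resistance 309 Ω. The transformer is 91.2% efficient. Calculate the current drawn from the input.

V_out = 13800 × 1704/70 = 335930 V.
I_out = V_out/R = 335930/309 = 1087.2 A.
P_out = V_out I_out = 335930 × 1087.2 = 3.6521×10^8 W.
P_in = P_out/η = 3.6521×10^8/0.912 = 4.0045×10^8 W.
I_in = P_in/V_in = 4.0045×10^8/13800 = 29000 A.

I_in ≈ 29000 A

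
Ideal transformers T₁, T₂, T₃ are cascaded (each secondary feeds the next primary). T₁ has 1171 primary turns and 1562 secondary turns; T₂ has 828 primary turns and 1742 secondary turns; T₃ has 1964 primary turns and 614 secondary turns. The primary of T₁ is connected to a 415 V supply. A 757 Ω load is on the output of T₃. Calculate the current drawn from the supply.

After T₁: V = 415.00 × 1562/1171 = 553.57 V.
After T₂: V = 553.57 × 1742/828 = 1164.6 V.
After T₃: V = 1164.6 × 614/1964 = 364.10 V.
I_load = 364.10/757 = 0.48097 A, so P_out = 364.10 × 0.48097 = 175.12 W.
All ideal ⇒ P_in = P_out, so I_supply = 175.12/415 = 0.422 A.

I_supply ≈ 0.422 A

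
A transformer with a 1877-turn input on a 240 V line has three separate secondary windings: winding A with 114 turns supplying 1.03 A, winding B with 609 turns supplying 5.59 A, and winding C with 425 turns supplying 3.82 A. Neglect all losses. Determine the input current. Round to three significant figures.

I_in ≈ 2.74 A

V_A = 240 × 114/1877 = 14.576 V; V_B = 240 × 609/1877 = 77.869 V; V_C = 240 × 425/1877 = 54.342 V.
P_out = V_A I_A + V_B I_B + V_C I_C = 14.576×1.03 + 77.869×5.59 + 54.342×3.82 = 15.014 + 435.29 + 207.59 = 657.89 W.
Ideal ⇒ P_in = P_out, so I_in = P_out/V_in = 657.89/240 = 2.74 A.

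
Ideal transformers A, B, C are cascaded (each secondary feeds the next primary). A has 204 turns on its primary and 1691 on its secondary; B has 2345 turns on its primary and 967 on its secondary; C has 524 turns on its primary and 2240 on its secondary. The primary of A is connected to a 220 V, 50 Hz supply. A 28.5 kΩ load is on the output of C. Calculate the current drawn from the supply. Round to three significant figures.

After A: V = 220.00 × 1691/204 = 1823.6 V.
After B: V = 1823.6 × 967/2345 = 752.00 V.
After C: V = 752.00 × 2240/524 = 3214.7 V.
I_load = 3214.7/28500 = 0.11280 A, so P_out = 3214.7 × 0.11280 = 362.60 W.
All ideal ⇒ P_in = P_out, so I_supply = 362.60/220 = 1.65 A.

I_supply ≈ 1.65 A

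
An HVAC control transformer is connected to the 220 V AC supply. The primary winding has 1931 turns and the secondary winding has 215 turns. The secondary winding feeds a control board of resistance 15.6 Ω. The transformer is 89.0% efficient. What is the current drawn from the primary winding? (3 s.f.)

V_s = 220 × 215/1931 = 24.495 V.
I_s = V_s/R = 24.495/15.6 = 1.5702 A.
P_out = V_s I_s = 24.495 × 1.5702 = 38.462 W.
P_in = P_out/η = 38.462/0.890 = 43.216 W.
I_p = P_in/V_p = 43.216/220 = 0.196 A.

I_p ≈ 0.196 A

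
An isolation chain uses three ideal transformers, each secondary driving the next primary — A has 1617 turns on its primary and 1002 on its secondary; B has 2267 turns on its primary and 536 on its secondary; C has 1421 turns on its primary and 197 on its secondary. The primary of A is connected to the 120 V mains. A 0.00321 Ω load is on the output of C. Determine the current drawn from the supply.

I_supply ≈ 15.4 A

Secondary of A: V = 120.00 × 1002/1617 = 74.360 V.
Secondary of B: V = 74.360 × 536/2267 = 17.581 V.
Secondary of C: V = 17.581 × 197/1421 = 2.4374 V.
I_load = 2.4374/0.00321 = 759.31 A, so P_out = 2.4374 × 759.31 = 1850.7 W.
All ideal ⇒ P_in = P_out, so I_supply = 1850.7/120 = 15.4 A.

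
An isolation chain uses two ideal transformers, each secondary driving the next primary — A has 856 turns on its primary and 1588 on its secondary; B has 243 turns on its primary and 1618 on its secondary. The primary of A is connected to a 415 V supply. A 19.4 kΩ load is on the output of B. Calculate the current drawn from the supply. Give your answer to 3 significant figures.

Secondary of A: V = 415.00 × 1588/856 = 769.88 V.
Secondary of B: V = 769.88 × 1618/243 = 5126.2 V.
I_load = 5126.2/19400 = 0.26424 A, so P_out = 5126.2 × 0.26424 = 1354.5 W.
All ideal ⇒ P_in = P_out, so I_supply = 1354.5/415 = 3.26 A.

I_supply ≈ 3.26 A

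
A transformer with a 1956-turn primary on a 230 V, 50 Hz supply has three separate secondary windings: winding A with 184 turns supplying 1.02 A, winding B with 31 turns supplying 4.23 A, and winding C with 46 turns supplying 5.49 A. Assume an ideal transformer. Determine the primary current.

V_A = 230 × 184/1956 = 21.636 V; V_B = 230 × 31/1956 = 3.6452 V; V_C = 230 × 46/1956 = 5.4090 V.
P_out = V_A I_A + V_B I_B + V_C I_C = 21.636×1.02 + 3.6452×4.23 + 5.4090×5.49 = 22.069 + 15.419 + 29.695 = 67.183 W.
Ideal ⇒ P_in = P_out, so I_p = P_out/V_p = 67.183/230 = 0.292 A.

I_p ≈ 0.292 A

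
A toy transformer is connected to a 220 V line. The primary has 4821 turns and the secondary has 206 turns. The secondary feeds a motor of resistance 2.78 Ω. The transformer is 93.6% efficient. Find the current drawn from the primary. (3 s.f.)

V_s = 220 × 206/4821 = 9.4005 V.
I_s = V_s/R = 9.4005/2.78 = 3.3815 A.
P_out = V_s I_s = 9.4005 × 3.3815 = 31.788 W.
P_in = P_out/η = 31.788/0.936 = 33.961 W.
I_p = P_in/V_p = 33.961/220 = 0.154 A.

I_p ≈ 0.154 A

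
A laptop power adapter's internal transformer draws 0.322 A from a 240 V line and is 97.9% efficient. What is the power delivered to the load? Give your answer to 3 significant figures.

P_out ≈ 75.7 W

P_in = V_p I_p = 240 × 0.322 = 77.280 W.
P_out = η P_in = 0.979 × 77.280 = 75.7 W.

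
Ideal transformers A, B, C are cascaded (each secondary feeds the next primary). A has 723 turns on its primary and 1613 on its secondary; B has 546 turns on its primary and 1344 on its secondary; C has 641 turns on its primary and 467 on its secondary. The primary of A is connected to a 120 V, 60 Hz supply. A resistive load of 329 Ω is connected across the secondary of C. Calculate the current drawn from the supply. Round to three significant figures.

I_supply ≈ 5.84 A

Secondary of A: V = 120.00 × 1613/723 = 267.72 V.
Secondary of B: V = 267.72 × 1344/546 = 659.00 V.
Secondary of C: V = 659.00 × 467/641 = 480.11 V.
I_load = 480.11/329 = 1.4593 A, so P_out = 480.11 × 1.4593 = 700.63 W.
All ideal ⇒ P_in = P_out, so I_supply = 700.63/120 = 5.84 A.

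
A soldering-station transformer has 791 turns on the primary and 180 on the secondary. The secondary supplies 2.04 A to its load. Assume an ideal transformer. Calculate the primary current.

For an ideal transformer I_p/I_s = N_s/N_p, so I_p = 2.04 × 180/791 = 0.464 A.

I_p ≈ 0.464 A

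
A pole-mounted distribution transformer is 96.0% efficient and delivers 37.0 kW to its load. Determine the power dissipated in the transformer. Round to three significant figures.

P_in = P_out/η = 37000/0.960 = 38541.7 W.
P_loss = P_in − P_out = 38541.7 − 37000 = 1540 W.

P_loss ≈ 1540 W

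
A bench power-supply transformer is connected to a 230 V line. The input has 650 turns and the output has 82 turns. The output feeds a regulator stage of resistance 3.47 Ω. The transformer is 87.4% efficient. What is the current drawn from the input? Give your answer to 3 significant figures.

I_in ≈ 1.21 A

V_out = 230 × 82/650 = 29.015 V.
I_out = V_out/R = 29.015/3.47 = 8.3618 A.
P_out = V_out I_out = 29.015 × 8.3618 = 242.62 W.
P_in = P_out/η = 242.62/0.874 = 277.60 W.
I_in = P_in/V_in = 277.60/230 = 1.21 A.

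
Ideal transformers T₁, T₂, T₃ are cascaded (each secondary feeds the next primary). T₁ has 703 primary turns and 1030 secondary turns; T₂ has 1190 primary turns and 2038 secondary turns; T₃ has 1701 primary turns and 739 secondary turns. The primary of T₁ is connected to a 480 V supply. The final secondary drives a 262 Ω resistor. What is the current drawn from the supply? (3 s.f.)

I_supply ≈ 2.18 A

Secondary of T₁: V = 480.00 × 1030/703 = 703.27 V.
Secondary of T₂: V = 703.27 × 2038/1190 = 1204.4 V.
Secondary of T₃: V = 1204.4 × 739/1701 = 523.26 V.
I_load = 523.26/262 = 1.9972 A, so P_out = 523.26 × 1.9972 = 1045.1 W.
All ideal ⇒ P_in = P_out, so I_supply = 1045.1/480 = 2.18 A.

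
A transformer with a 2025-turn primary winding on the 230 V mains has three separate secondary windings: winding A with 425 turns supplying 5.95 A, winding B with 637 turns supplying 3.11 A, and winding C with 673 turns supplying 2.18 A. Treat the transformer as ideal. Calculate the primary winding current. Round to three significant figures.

V_A = 230 × 425/2025 = 48.272 V; V_B = 230 × 637/2025 = 72.351 V; V_C = 230 × 673/2025 = 76.440 V.
P_out = V_A I_A + V_B I_B + V_C I_C = 48.272×5.95 + 72.351×3.11 + 76.440×2.18 = 287.22 + 225.01 + 166.64 = 678.86 W.
Ideal ⇒ P_in = P_out, so I_p = P_out/V_p = 678.86/230 = 2.95 A.

I_p ≈ 2.95 A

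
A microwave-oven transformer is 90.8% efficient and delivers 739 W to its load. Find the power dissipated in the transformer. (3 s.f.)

P_in = P_out/η = 739/0.908 = 813.877 W.
P_loss = P_in − P_out = 813.877 − 739 = 74.9 W.

P_loss ≈ 74.9 W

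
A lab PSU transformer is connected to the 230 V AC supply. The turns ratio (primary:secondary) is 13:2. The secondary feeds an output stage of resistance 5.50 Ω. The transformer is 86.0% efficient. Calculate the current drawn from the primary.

V_s = 230 × 2/13 = 35.385 V.
I_s = V_s/R = 35.385/5.50 = 6.4336 A.
P_out = V_s I_s = 35.385 × 6.4336 = 227.65 W.
P_in = P_out/η = 227.65/0.860 = 264.71 W.
I_p = P_in/V_p = 264.71/230 = 1.15 A.

I_p ≈ 1.15 A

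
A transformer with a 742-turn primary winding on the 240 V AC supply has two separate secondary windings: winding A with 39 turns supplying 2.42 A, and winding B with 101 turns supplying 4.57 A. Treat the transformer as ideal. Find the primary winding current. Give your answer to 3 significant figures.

V_A = 240 × 39/742 = 12.615 V; V_B = 240 × 101/742 = 32.668 V.
P_out = V_A I_A + V_B I_B = 12.615×2.42 + 32.668×4.57 = 30.527 + 149.29 = 179.82 W.
Ideal ⇒ P_in = P_out, so I_p = P_out/V_p = 179.82/240 = 0.749 A.

I_p ≈ 0.749 A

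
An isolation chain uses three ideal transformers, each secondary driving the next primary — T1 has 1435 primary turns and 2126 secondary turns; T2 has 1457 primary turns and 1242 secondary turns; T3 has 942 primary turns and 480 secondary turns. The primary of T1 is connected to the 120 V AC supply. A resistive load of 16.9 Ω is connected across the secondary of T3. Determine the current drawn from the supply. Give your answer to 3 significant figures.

After T1: V = 120.00 × 2126/1435 = 177.78 V.
After T2: V = 177.78 × 1242/1457 = 151.55 V.
After T3: V = 151.55 × 480/942 = 77.223 V.
I_load = 77.223/16.9 = 4.5694 A, so P_out = 77.223 × 4.5694 = 352.86 W.
All ideal ⇒ P_in = P_out, so I_supply = 352.86/120 = 2.94 A.

I_supply ≈ 2.94 A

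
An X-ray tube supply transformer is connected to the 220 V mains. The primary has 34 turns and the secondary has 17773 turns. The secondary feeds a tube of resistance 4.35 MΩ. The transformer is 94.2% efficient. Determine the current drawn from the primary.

I_p ≈ 14.7 A

V_s = 220 × 17773/34 = 115000 V.
I_s = V_s/R = 115000/(4.35×10^6) = 0.026437 A.
P_out = V_s I_s = 115000 × 0.026437 = 3040.3 W.
P_in = P_out/η = 3040.3/0.942 = 3227.5 W.
I_p = P_in/V_p = 3227.5/220 = 14.7 A.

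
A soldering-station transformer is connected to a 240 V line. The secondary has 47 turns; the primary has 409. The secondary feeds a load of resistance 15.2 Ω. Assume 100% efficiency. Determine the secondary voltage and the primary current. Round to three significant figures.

V_s ≈ 27.6 V, I_p ≈ 0.209 A

V_s = V_p × N_s/N_p = 240 × 47/409 = 27.579 V.
I_s = V_s/R = 27.579/15.2 = 1.8144 A.
I_p = I_s × N_s/N_p = 1.8144 × 47/409 = 0.209 A.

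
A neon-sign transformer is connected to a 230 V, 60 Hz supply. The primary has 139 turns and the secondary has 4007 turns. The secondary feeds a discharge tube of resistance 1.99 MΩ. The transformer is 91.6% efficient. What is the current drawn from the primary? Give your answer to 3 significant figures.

I_p ≈ 0.105 A

V_s = 230 × 4007/139 = 6630.3 V.
I_s = V_s/R = 6630.3/(1.99×10^6) = 0.0033318 A.
P_out = V_s I_s = 6630.3 × 0.0033318 = 22.091 W.
P_in = P_out/η = 22.091/0.916 = 24.117 W.
I_p = P_in/V_p = 24.117/230 = 0.105 A.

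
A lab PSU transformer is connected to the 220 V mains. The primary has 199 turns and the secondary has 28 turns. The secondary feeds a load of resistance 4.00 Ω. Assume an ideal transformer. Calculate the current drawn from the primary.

I_p ≈ 1.09 A

V_s = V_p × N_s/N_p = 220 × 28/199 = 30.955 V.
I_s = V_s/R = 30.955/4.00 = 7.7387 A.
For an ideal transformer I_p N_p = I_s N_s, so I_p = 7.7387 × 28/199 = 1.09 A.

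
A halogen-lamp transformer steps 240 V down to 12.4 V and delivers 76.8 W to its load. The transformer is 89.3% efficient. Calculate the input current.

P_in = P_out/η = 76.8/0.893 = 86.002 W.
I_in = P_in/V_in = 86.002/240 = 0.358 A.

I_in ≈ 0.358 A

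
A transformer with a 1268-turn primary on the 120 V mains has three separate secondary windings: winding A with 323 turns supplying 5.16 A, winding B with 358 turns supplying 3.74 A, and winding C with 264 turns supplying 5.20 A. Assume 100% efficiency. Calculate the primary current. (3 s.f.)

V_A = 120 × 323/1268 = 30.568 V; V_B = 120 × 358/1268 = 33.880 V; V_C = 120 × 264/1268 = 24.984 V.
P_out = V_A I_A + V_B I_B + V_C I_C = 30.568×5.16 + 33.880×3.74 + 24.984×5.20 = 157.73 + 126.71 + 129.92 = 414.36 W.
Ideal ⇒ P_in = P_out, so I_p = P_out/V_p = 414.36/120 = 3.45 A.

I_p ≈ 3.45 A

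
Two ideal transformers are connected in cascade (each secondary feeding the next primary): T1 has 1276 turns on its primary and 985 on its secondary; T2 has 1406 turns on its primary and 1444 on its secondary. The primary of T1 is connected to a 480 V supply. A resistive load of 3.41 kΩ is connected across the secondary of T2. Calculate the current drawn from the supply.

After T1: V = 480.00 × 985/1276 = 370.53 V.
After T2: V = 370.53 × 1444/1406 = 380.55 V.
I_load = 380.55/3410 = 0.11160 A, so P_out = 380.55 × 0.11160 = 42.468 W.
All ideal ⇒ P_in = P_out, so I_supply = 42.468/480 = 0.0885 A.

I_supply ≈ 0.0885 A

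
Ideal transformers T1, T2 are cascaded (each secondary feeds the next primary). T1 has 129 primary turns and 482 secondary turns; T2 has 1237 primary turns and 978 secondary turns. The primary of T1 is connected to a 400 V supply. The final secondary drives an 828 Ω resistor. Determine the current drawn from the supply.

I_supply ≈ 4.22 A

Secondary of T1: V = 400.00 × 482/129 = 1494.6 V.
Secondary of T2: V = 1494.6 × 978/1237 = 1181.6 V.
I_load = 1181.6/828 = 1.4271 A, so P_out = 1181.6 × 1.4271 = 1686.3 W.
All ideal ⇒ P_in = P_out, so I_supply = 1686.3/400 = 4.22 A.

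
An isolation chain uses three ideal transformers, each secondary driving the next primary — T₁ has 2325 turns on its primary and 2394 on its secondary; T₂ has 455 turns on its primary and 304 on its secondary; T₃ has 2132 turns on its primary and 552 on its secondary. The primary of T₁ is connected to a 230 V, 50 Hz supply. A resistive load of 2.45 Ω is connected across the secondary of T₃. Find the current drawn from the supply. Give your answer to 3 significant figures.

Secondary of T₁: V = 230.00 × 2394/2325 = 236.83 V.
Secondary of T₂: V = 236.83 × 304/455 = 158.23 V.
Secondary of T₃: V = 158.23 × 552/2132 = 40.968 V.
I_load = 40.968/2.45 = 16.722 A, so P_out = 40.968 × 16.722 = 685.05 W.
All ideal ⇒ P_in = P_out, so I_supply = 685.05/230 = 2.98 A.

I_supply ≈ 2.98 A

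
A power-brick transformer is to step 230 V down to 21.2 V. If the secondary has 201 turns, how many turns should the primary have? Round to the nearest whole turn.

N_p = 2181 turns

N_p/N_s = V_p/V_s, so N_p = 201 × 230/21.2 = 2180.7 ≈ 2181 turns.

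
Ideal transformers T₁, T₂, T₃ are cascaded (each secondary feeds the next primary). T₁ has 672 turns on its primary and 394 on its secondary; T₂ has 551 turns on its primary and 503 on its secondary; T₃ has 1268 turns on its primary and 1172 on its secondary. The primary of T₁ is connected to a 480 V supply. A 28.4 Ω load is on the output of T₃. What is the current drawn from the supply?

I_supply ≈ 4.14 A

Secondary of T₁: V = 480.00 × 394/672 = 281.43 V.
Secondary of T₂: V = 281.43 × 503/551 = 256.91 V.
Secondary of T₃: V = 256.91 × 1172/1268 = 237.46 V.
I_load = 237.46/28.4 = 8.3613 A, so P_out = 237.46 × 8.3613 = 1985.5 W.
All ideal ⇒ P_in = P_out, so I_supply = 1985.5/480 = 4.14 A.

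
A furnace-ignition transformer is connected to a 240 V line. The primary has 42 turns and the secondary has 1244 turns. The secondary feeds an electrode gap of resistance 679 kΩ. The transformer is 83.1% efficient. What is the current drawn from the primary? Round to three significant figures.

I_p ≈ 0.373 A

V_s = 240 × 1244/42 = 7108.6 V.
I_s = V_s/R = 7108.6/679000 = 0.010469 A.
P_out = V_s I_s = 7108.6 × 0.010469 = 74.421 W.
P_in = P_out/η = 74.421/0.831 = 89.556 W.
I_p = P_in/V_p = 89.556/240 = 0.373 A.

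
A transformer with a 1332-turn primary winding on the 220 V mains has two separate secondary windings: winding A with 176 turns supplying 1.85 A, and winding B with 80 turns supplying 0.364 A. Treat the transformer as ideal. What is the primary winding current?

I_p ≈ 0.266 A

V_A = 220 × 176/1332 = 29.069 V; V_B = 220 × 80/1332 = 13.213 V.
P_out = V_A I_A + V_B I_B = 29.069×1.85 + 13.213×0.364 = 53.778 + 4.8096 = 58.587 W.
Ideal ⇒ P_in = P_out, so I_p = P_out/V_p = 58.587/220 = 0.266 A.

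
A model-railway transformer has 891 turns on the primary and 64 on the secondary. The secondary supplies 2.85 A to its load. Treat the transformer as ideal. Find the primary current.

I_p ≈ 0.205 A

For an ideal transformer I_p/I_s = N_s/N_p, so I_p = 2.85 × 64/891 = 0.205 A.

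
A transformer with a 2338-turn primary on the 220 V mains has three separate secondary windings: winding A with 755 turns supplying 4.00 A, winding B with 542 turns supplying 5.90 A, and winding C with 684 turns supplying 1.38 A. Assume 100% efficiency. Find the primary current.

V_A = 220 × 755/2338 = 71.044 V; V_B = 220 × 542/2338 = 51.001 V; V_C = 220 × 684/2338 = 64.363 V.
P_out = V_A I_A + V_B I_B + V_C I_C = 71.044×4.00 + 51.001×5.90 + 64.363×1.38 = 284.17 + 300.91 + 88.821 = 673.90 W.
Ideal ⇒ P_in = P_out, so I_p = P_out/V_p = 673.90/220 = 3.06 A.

I_p ≈ 3.06 A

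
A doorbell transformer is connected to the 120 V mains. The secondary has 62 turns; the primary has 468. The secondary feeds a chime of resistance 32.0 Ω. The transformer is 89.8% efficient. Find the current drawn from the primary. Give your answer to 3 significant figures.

V_s = 120 × 62/468 = 15.897 V.
I_s = V_s/R = 15.897/32.0 = 0.49679 A.
P_out = V_s I_s = 15.897 × 0.49679 = 7.8978 W.
P_in = P_out/η = 7.8978/0.898 = 8.7948 W.
I_p = P_in/V_p = 8.7948/120 = 0.0733 A.

I_p ≈ 0.0733 A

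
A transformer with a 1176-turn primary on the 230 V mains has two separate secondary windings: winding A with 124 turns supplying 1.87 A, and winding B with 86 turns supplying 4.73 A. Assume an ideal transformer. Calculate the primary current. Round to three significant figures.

I_p ≈ 0.543 A

V_A = 230 × 124/1176 = 24.252 V; V_B = 230 × 86/1176 = 16.820 V.
P_out = V_A I_A + V_B I_B = 24.252×1.87 + 16.820×4.73 = 45.351 + 79.557 = 124.91 W.
Ideal ⇒ P_in = P_out, so I_p = P_out/V_p = 124.91/230 = 0.543 A.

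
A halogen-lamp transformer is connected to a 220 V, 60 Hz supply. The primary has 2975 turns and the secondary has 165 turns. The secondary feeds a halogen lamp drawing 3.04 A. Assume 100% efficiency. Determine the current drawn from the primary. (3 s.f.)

For an ideal transformer I_p N_p = I_s N_s, so I_p = 3.04 × 165/2975 = 0.169 A.

I_p ≈ 0.169 A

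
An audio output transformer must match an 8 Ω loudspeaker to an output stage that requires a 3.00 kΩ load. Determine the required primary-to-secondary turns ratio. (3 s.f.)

N_p/N_s ≈ 19.4

Z_p/Z_s = (N_p/N_s)², so N_p/N_s = √(3000/8) = √375 = 19.4.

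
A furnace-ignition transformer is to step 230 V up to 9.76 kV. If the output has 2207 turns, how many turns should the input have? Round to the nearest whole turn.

N_in = 52 turns

N_in/N_out = V_in/V_out, so N_in = 2207 × 230/9760 = 52.0 ≈ 52 turns.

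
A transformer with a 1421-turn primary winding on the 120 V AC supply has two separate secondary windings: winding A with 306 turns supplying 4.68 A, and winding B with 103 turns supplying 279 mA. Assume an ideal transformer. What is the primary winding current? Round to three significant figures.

I_p ≈ 1.03 A

V_A = 120 × 306/1421 = 25.841 V; V_B = 120 × 103/1421 = 8.6981 V.
P_out = V_A I_A + V_B I_B = 25.841×4.68 + 8.6981×0.279 = 120.94 + 2.4268 = 123.36 W.
Ideal ⇒ P_in = P_out, so I_p = P_out/V_p = 123.36/120 = 1.03 A.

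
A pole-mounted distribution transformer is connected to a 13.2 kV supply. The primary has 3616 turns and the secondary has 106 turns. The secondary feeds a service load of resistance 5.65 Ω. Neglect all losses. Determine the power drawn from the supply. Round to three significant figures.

V_s = V_p × N_s/N_p = 13200 × 106/3616 = 386.95 V.
I_s = V_s/R = 386.95/5.65 = 68.486 A.
I_p = I_s × N_s/N_p = 68.486 × 106/3616 = 2.0076 A.
P = V_p I_p = 13200 × 2.0076 = 26500 W.

P ≈ 26500 W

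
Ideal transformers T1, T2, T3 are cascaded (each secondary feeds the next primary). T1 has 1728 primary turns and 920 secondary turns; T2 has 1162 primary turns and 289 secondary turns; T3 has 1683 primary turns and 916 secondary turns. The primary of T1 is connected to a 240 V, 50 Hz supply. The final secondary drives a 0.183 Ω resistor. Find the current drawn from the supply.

After T1: V = 240.00 × 920/1728 = 127.78 V.
After T2: V = 127.78 × 289/1162 = 31.779 V.
After T3: V = 31.779 × 916/1683 = 17.297 V.
I_load = 17.297/0.183 = 94.516 A, so P_out = 17.297 × 94.516 = 1634.8 W.
All ideal ⇒ P_in = P_out, so I_supply = 1634.8/240 = 6.81 A.

I_supply ≈ 6.81 A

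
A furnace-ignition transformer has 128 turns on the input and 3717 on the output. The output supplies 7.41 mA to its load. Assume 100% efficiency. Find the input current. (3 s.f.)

I_in ≈ 0.215 A

For an ideal transformer I_in/I_out = N_out/N_in, so I_in = 0.00741 × 3717/128 = 0.215 A.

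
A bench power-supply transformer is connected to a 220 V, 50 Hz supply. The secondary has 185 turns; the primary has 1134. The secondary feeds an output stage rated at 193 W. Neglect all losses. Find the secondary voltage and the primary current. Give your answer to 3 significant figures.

V_s = V_p × N_s/N_p = 220 × 185/1134 = 35.891 V.
I_s = P/V_s = 193/35.891 = 5.3774 A.
I_p = I_s × N_s/N_p = 5.3774 × 185/1134 = 0.877 A.

V_s ≈ 35.9 V, I_p ≈ 0.877 A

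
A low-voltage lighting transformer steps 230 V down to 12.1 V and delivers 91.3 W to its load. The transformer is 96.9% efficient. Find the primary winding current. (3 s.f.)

I_p ≈ 0.410 A

P_in = P_out/η = 91.3/0.969 = 94.221 W.
I_p = P_in/V_p = 94.221/230 = 0.410 A.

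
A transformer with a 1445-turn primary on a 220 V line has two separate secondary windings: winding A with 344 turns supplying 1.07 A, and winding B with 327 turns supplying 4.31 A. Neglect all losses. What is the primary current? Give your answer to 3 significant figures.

V_A = 220 × 344/1445 = 52.374 V; V_B = 220 × 327/1445 = 49.785 V.
P_out = V_A I_A + V_B I_B = 52.374×1.07 + 49.785×4.31 = 56.040 + 214.58 = 270.62 W.
Ideal ⇒ P_in = P_out, so I_p = P_out/V_p = 270.62/220 = 1.23 A.

I_p ≈ 1.23 A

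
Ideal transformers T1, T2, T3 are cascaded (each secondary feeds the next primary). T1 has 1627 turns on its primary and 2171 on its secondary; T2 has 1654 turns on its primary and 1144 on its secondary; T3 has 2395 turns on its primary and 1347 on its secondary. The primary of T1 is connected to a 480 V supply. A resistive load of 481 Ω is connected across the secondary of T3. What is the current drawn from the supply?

Secondary of T1: V = 480.00 × 2171/1627 = 640.49 V.
Secondary of T2: V = 640.49 × 1144/1654 = 443.00 V.
Secondary of T3: V = 443.00 × 1347/2395 = 249.15 V.
I_load = 249.15/481 = 0.51799 A, so P_out = 249.15 × 0.51799 = 129.06 W.
All ideal ⇒ P_in = P_out, so I_supply = 129.06/480 = 0.269 A.

I_supply ≈ 0.269 A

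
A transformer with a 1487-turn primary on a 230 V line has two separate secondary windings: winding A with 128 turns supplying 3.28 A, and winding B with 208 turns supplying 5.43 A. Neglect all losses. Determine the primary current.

V_A = 230 × 128/1487 = 19.798 V; V_B = 230 × 208/1487 = 32.172 V.
P_out = V_A I_A + V_B I_B = 19.798×3.28 + 32.172×5.43 = 64.938 + 174.69 = 239.63 W.
Ideal ⇒ P_in = P_out, so I_p = P_out/V_p = 239.63/230 = 1.04 A.

I_p ≈ 1.04 A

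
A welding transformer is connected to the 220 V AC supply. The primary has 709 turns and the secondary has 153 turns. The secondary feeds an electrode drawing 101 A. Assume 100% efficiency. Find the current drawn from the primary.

For an ideal transformer I_p N_p = I_s N_s, so I_p = 101 × 153/709 = 21.8 A.

I_p ≈ 21.8 A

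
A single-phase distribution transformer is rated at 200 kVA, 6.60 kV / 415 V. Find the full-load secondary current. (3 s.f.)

I_s = S/V_s = 200000/415 = 482 A.

I_s ≈ 482 A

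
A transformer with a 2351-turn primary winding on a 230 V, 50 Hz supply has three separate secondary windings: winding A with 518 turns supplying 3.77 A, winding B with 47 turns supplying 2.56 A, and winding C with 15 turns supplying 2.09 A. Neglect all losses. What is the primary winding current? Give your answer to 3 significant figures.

I_p ≈ 0.895 A

V_A = 230 × 518/2351 = 50.676 V; V_B = 230 × 47/2351 = 4.5980 V; V_C = 230 × 15/2351 = 1.4675 V.
P_out = V_A I_A + V_B I_B + V_C I_C = 50.676×3.77 + 4.5980×2.56 + 1.4675×2.09 = 191.05 + 11.771 + 3.0670 = 205.89 W.
Ideal ⇒ P_in = P_out, so I_p = P_out/V_p = 205.89/230 = 0.895 A.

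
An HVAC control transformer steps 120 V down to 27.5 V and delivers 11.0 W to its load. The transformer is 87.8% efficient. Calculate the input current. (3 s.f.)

I_in ≈ 0.104 A

P_in = P_out/η = 11.0/0.878 = 12.528 W.
I_in = P_in/V_in = 12.528/120 = 0.104 A.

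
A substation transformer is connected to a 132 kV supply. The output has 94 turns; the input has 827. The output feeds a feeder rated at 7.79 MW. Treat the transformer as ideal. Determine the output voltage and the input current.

V_out = V_in × N_out/N_in = 132000 × 94/827 = 15004 V.
I_out = P/V_out = 7.79×10^6/15004 = 519.21 A.
I_in = I_out × N_out/N_in = 519.21 × 94/827 = 59.0 A.

V_out ≈ 15000 V, I_in ≈ 59.0 A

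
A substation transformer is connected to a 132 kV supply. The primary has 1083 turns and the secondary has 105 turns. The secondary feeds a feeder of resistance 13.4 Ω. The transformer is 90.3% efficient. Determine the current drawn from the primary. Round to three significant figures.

I_p ≈ 103 A

V_s = 132000 × 105/1083 = 12798 V.
I_s = V_s/R = 12798/13.4 = 955.06 A.
P_out = V_s I_s = 12798 × 955.06 = 1.2223×10^7 W.
P_in = P_out/η = 1.2223×10^7/0.903 = 1.3536×10^7 W.
I_p = P_in/V_p = 1.3536×10^7/132000 = 103 A.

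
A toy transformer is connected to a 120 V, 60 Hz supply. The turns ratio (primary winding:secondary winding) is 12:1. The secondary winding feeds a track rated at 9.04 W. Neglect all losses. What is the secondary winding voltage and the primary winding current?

V_s = V_p × N_s/N_p = 120 × 1/12 = 10.000 V.
I_s = P/V_s = 9.04/10.000 = 0.90400 A.
I_p = I_s × N_s/N_p = 0.90400 × 1/12 = 0.0753 A.

V_s ≈ 10.0 V, I_p ≈ 0.0753 A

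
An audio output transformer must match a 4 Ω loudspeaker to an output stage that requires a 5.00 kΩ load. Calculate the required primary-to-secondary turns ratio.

N_p/N_s ≈ 35.4

Z_p/Z_s = (N_p/N_s)², so N_p/N_s = √(5000/4) = √1250 = 35.4.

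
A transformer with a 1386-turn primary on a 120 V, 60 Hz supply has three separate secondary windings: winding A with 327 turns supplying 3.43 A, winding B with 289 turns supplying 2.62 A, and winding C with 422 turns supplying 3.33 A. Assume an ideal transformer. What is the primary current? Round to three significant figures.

V_A = 120 × 327/1386 = 28.312 V; V_B = 120 × 289/1386 = 25.022 V; V_C = 120 × 422/1386 = 36.537 V.
P_out = V_A I_A + V_B I_B + V_C I_C = 28.312×3.43 + 25.022×2.62 + 36.537×3.33 = 97.109 + 65.557 + 121.67 = 284.33 W.
Ideal ⇒ P_in = P_out, so I_p = P_out/V_p = 284.33/120 = 2.37 A.

I_p ≈ 2.37 A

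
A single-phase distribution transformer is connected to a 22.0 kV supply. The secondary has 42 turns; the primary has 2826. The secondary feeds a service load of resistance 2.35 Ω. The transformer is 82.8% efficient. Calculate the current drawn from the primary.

V_s = 22000 × 42/2826 = 326.96 V.
I_s = V_s/R = 326.96/2.35 = 139.13 A.
P_out = V_s I_s = 326.96 × 139.13 = 45492 W.
P_in = P_out/η = 45492/0.828 = 54942 W.
I_p = P_in/V_p = 54942/22000 = 2.50 A.

I_p ≈ 2.50 A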